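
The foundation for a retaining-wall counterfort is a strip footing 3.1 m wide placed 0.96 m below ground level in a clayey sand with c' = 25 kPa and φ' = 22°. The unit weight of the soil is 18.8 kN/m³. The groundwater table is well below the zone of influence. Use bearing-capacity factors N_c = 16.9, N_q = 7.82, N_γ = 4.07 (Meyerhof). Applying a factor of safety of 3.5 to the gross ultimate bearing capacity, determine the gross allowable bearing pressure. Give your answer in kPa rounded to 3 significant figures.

q_all ≈ 195 kPa

q = γ·D_f = 18.8 × 0.96 = 18.048 kPa.
c·N_c = 25 × 16.9 = 422.5 kPa
q·N_q = 18.048 × 7.82 = 141.14 kPa
0.5·γ·B·N_γ = 0.5 × 18.8 × 3.1 × 4.07 = 118.6 kPa
q_ult = 422.5 + 141.14 + 118.6 = 682.24 kPa.
q_all = q_ult / FS = 682.24 / 3.5 = 194.92 kPa.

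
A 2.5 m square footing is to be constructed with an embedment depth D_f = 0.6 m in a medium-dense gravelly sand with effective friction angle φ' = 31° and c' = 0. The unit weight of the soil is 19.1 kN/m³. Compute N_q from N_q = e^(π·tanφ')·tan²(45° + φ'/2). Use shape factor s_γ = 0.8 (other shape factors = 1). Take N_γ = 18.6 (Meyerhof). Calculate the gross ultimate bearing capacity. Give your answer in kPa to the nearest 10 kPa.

q_ult ≈ 590 kPa

tan31° = 0.6009, so N_q = e^(π×0.6009)·tan²(60.5°) = 6.604 × 3.124 = 20.63.
q = γ·D_f = 19.1 × 0.6 = 11.46 kPa.
q·N_q = 11.46 × 20.631 = 236.43 kPa
0.5·γ·B·N_γ·s_γ = 0.5 × 19.1 × 2.5 × 18.6 × 0.8 = 355.26 kPa
q_ult = 236.43 + 355.26 = 591.69 kPa.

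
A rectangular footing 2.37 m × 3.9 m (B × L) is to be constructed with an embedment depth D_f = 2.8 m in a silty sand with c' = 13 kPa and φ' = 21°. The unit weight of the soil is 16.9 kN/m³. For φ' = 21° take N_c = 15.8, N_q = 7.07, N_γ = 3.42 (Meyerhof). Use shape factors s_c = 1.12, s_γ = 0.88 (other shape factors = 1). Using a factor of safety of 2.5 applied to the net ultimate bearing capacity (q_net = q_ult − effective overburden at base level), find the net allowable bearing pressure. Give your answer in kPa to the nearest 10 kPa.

q_all(net) ≈ 230 kPa

Overburden at base level: q = 16.9 × 2.8 = 47.32 kPa.
Cohesion term c·N_c·s_c = 13 × 15.8 × 1.12 = 230.05 kPa; surcharge term q·N_q = 47.32 × 7.07 = 334.55 kPa; self-weight term 0.5·γ·B·N_γ·s_γ = 0.5 × 16.9 × 2.37 × 3.42 × 0.88 = 60.272 kPa.
q_ult = 230.05 + 334.55 + 60.272 = 624.87 kPa.
Net ultimate: q_net = 624.87 − 47.32 = 577.55 kPa.
q_all(net) = 577.55 / 2.5 = 231.02 kPa.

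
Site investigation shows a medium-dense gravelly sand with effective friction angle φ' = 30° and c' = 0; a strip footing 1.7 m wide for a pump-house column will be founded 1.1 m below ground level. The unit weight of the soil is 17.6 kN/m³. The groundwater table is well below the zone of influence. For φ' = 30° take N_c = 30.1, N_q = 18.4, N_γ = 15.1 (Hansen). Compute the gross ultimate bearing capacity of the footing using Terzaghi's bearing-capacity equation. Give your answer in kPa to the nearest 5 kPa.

q_ult ≈ 580 kPa

q = γ·D_f = 17.6 × 1.1 = 19.36 kPa.
q·N_q = 19.36 × 18.4 = 356.22 kPa
0.5·γ·B·N_γ = 0.5 × 17.6 × 1.7 × 15.1 = 225.9 kPa
q_ult = 356.22 + 225.9 = 582.12 kPa.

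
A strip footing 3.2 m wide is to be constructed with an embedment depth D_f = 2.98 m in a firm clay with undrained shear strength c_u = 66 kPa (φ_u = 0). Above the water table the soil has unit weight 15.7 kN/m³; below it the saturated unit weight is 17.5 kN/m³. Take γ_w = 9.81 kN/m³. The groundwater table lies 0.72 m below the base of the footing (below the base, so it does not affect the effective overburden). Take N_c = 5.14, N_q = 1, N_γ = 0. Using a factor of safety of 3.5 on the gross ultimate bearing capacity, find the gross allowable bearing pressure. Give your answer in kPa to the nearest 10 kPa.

q_all ≈ 110 kPa

Overburden at base level: q = 15.7 × 2.98 = 46.786 kPa.
Cohesion term c·N_c = 66 × 5.14 = 339.24 kPa; surcharge term q·N_q = 46.786 × 1 = 46.786 kPa.
q_ult = 339.24 + 46.786 = 386.03 kPa.
q_all = 386.03 / 3.5 = 110.29 kPa.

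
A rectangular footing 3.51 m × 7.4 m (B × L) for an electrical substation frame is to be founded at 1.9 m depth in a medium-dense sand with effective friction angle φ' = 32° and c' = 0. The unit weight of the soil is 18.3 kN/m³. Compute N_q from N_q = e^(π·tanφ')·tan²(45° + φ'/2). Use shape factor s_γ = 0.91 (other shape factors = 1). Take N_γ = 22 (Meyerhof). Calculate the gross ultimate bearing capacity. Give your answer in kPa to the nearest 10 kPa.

q_ult ≈ 1450 kPa

tan32° = 0.6249, so N_q = e^(π×0.6249)·tan²(61°) = 7.121 × 3.255 = 23.18.
Effective surcharge at the founding depth q = γ·D_f = 18.3 × 1.9 = 34.77 kPa.
q_ult = q·N_q + 0.5·γ·B·N_γ·s_γ
     = 34.77 × 23.177 + 0.5 × 18.3 × 3.51 × 22 × 0.91
     = 805.86 + 642.97 = 1448.8 kPa.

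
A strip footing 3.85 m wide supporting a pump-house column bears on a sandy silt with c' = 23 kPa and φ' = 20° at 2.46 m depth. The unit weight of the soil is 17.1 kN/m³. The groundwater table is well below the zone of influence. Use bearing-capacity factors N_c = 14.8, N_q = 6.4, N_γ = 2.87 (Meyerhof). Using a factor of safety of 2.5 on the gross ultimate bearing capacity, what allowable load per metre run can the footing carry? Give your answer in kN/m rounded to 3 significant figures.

Overburden at base level: q = 17.1 × 2.46 = 42.066 kPa.
Cohesion term c·N_c = 23 × 14.8 = 340.4 kPa; surcharge term q·N_q = 42.066 × 6.4 = 269.22 kPa; self-weight term 0.5·γ·B·N_γ = 0.5 × 17.1 × 3.85 × 2.87 = 94.473 kPa.
q_ult = 340.4 + 269.22 + 94.473 = 704.1 kPa.
Gross allowable pressure q_all = 704.1 / 2.5 = 281.64 kPa.
Allowable wall load = q_all × B = 281.64 × 3.85 = 1084.3 kN per metre run.

≈ 1080 kN/m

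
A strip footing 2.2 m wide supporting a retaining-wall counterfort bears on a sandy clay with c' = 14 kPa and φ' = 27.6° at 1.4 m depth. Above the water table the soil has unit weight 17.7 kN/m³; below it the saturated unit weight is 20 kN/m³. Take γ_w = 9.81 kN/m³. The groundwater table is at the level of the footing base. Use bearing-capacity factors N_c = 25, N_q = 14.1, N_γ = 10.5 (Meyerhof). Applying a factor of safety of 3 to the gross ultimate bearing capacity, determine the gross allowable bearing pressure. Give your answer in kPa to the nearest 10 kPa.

q_all ≈ 270 kPa

Effective surcharge at the founding depth q = γ·D_f = 17.7 × 1.4 = 24.78 kPa.
The water table coincides with the base, so in the self-weight term γ → γ' = 10.19 kN/m³.
q_ult = c·N_c + q·N_q + 0.5·γ·B·N_γ
     = 14 × 25 + 24.78 × 14.1 + 0.5 × 10.19 × 2.2 × 10.5
     = 350 + 349.4 + 117.69 = 817.09 kPa.
q_all = q_ult / FS = 817.09 / 3 = 272.36 kPa.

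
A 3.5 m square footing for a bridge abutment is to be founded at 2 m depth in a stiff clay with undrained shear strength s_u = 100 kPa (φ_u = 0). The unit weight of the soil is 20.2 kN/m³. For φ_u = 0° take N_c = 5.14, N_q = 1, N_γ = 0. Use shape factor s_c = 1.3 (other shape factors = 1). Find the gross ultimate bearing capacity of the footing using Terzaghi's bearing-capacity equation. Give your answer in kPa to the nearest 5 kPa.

q = γ·D_f = 20.2 × 2 = 40.4 kPa.
c·N_c·s_c = 100 × 5.14 × 1.3 = 668.2 kPa
q·N_q = 40.4 × 1 = 40.4 kPa
q_ult = 668.2 + 40.4 = 708.6 kPa.

q_ult ≈ 710 kPa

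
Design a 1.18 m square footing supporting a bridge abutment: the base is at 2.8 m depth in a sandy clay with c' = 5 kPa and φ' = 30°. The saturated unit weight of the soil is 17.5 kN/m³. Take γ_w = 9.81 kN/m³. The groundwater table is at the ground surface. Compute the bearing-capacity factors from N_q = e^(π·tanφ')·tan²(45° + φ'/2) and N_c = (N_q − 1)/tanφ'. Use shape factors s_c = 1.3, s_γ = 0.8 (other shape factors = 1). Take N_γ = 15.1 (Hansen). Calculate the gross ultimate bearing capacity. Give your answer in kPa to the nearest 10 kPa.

q_ult ≈ 650 kPa

tan30° = 0.5774, so N_q = e^(π×0.5774)·tan²(60°) = 6.134 × 3.0 = 18.4.
N_c = (18.4 − 1)/tan30° = 30.14.
With the water table at the surface the whole profile is submerged: γ' = 17.5 − 9.81 = 7.69 kN/m³, so q = γ'·D_f = 21.532 kPa; the same γ' applies in the ½γBN_γ term.
q_ult = c·N_c·s_c + q·N_q + 0.5·γ·B·N_γ·s_γ
     = 5 × 30.14 × 1.3 + 21.532 × 18.401 + 0.5 × 7.69 × 1.18 × 15.1 × 0.8
     = 195.91 + 396.21 + 54.808 = 646.93 kPa.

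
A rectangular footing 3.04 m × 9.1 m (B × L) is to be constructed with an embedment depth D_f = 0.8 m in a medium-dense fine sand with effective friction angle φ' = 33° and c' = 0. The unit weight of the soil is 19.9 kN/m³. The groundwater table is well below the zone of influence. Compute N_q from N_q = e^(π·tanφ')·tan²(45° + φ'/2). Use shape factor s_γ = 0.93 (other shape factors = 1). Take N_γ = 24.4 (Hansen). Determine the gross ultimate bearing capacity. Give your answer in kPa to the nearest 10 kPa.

q_ult ≈ 1100 kPa

tan33° = 0.6494, so N_q = e^(π×0.6494)·tan²(61.5°) = 7.692 × 3.392 = 26.09.
Effective surcharge at the founding depth q = γ·D_f = 19.9 × 0.8 = 15.92 kPa.
q_ult = q·N_q + 0.5·γ·B·N_γ·s_γ
     = 15.92 × 26.092 + 0.5 × 19.9 × 3.04 × 24.4 × 0.93
     = 415.38 + 686.39 = 1101.8 kPa.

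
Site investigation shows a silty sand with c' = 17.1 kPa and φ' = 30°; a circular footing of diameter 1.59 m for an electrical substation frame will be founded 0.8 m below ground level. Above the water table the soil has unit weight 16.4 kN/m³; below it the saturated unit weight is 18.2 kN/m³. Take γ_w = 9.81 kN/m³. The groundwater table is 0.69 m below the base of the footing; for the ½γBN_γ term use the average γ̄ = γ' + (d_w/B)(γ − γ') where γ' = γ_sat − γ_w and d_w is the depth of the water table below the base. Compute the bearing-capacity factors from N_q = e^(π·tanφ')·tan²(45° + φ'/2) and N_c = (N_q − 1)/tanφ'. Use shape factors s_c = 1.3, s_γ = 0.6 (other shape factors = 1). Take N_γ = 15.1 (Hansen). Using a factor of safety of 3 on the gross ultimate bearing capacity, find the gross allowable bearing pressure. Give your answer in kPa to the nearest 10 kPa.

q_all ≈ 330 kPa

N_q = e^(π·tan30°)·tan²(60°) = 18.4; N_c = (N_q − 1)/tanφ' = 30.14.
q = γ·D_f = 16.4 × 0.8 = 13.12 kPa.
γ' = 8.39 kN/m³; averaging over the depth B below the base, γ̄ = γ' + (d_w/B)(γ − γ') = 11.866 kN/m³.
c·N_c·s_c = 17.1 × 30.14 × 1.3 = 670 kPa
q·N_q = 13.12 × 18.401 = 241.42 kPa
0.5·γ·B·N_γ·s_γ = 0.5 × 11.866 × 1.59 × 15.1 × 0.6 = 85.468 kPa
q_ult = 670 + 241.42 + 85.468 = 996.89 kPa.
q_all = 996.89 / 3 = 332.3 kPa.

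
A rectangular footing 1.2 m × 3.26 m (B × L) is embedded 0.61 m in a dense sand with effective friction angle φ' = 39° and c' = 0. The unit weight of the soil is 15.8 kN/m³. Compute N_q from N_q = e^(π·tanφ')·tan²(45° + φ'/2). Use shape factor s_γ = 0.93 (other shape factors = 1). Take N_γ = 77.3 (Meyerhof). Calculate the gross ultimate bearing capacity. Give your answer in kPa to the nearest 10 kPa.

tan39° = 0.8098, so N_q = e^(π×0.8098)·tan²(64.5°) = 12.731 × 4.395 = 55.96.
q = γ·D_f = 15.8 × 0.61 = 9.638 kPa.
q·N_q = 9.638 × 55.957 = 539.32 kPa
0.5·γ·B·N_γ·s_γ = 0.5 × 15.8 × 1.2 × 77.3 × 0.93 = 681.51 kPa
q_ult = 539.32 + 681.51 = 1220.8 kPa.

q_ult ≈ 1220 kPa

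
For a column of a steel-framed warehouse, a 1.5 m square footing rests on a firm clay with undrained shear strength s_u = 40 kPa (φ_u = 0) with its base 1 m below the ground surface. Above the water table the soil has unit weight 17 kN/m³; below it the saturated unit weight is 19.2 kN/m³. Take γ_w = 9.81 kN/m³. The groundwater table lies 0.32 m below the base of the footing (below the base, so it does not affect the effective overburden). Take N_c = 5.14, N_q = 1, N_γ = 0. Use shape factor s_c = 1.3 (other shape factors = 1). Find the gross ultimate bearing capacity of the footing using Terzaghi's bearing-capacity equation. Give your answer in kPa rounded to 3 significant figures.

Overburden at base level: q = 17 × 1 = 17 kPa.
Cohesion term c·N_c·s_c = 40 × 5.14 × 1.3 = 267.28 kPa; surcharge term q·N_q = 17 × 1 = 17 kPa.
q_ult = 267.28 + 17 = 284.28 kPa.

q_ult ≈ 284 kPa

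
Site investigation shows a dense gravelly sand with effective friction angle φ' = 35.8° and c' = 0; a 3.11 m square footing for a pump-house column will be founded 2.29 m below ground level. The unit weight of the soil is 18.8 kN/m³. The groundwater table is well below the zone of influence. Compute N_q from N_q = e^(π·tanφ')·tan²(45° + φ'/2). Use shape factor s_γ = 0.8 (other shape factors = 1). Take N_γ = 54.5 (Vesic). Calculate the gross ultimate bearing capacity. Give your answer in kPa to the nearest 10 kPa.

q_ult ≈ 2860 kPa

tan35.8° = 0.7212, so N_q = e^(π×0.7212)·tan²(62.9°) = 9.639 × 3.819 = 36.81.
q = γ·D_f = 18.8 × 2.29 = 43.052 kPa.
q·N_q = 43.052 × 36.808 = 1584.7 kPa
0.5·γ·B·N_γ·s_γ = 0.5 × 18.8 × 3.11 × 54.5 × 0.8 = 1274.6 kPa
q_ult = 1584.7 + 1274.6 = 2859.3 kPa.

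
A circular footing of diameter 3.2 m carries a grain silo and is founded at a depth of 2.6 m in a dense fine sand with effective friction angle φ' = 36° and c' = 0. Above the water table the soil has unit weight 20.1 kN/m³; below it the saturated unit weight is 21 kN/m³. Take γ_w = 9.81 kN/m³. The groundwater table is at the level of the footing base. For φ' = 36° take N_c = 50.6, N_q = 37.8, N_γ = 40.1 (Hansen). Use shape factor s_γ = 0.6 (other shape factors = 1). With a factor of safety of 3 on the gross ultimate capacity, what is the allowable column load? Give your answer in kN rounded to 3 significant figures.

q = γ·D_f = 20.1 × 2.6 = 52.26 kPa.
For the ½γBN_γ term take γ' = 21 − 9.81 = 11.19 kN/m³ (soil below base is submerged).
q·N_q = 52.26 × 37.8 = 1975.4 kPa
0.5·γ·B·N_γ·s_γ = 0.5 × 11.19 × 3.2 × 40.1 × 0.6 = 430.77 kPa
q_ult = 1975.4 + 430.77 = 2406.2 kPa.
Gross allowable pressure q_all = 2406.2 / 3 = 802.07 kPa.
Footing area = 8.0425 m², so allowable column load = 802.07 × 8.0425 = 6450.6 kN.

P_all ≈ 6450 kN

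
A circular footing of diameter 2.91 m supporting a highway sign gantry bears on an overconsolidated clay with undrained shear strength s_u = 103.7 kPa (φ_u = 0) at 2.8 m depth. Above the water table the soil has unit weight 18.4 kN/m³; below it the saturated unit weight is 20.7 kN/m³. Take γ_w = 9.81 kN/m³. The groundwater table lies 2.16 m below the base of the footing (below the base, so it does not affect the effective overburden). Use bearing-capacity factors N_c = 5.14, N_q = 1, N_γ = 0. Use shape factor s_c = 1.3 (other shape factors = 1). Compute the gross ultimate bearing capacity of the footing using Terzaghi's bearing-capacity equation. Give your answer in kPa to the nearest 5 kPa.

q = γ·D_f = 18.4 × 2.8 = 51.52 kPa.
c·N_c·s_c = 103.7 × 5.14 × 1.3 = 692.92 kPa
q·N_q = 51.52 × 1 = 51.52 kPa
q_ult = 692.92 + 51.52 = 744.44 kPa.

q_ult ≈ 745 kPa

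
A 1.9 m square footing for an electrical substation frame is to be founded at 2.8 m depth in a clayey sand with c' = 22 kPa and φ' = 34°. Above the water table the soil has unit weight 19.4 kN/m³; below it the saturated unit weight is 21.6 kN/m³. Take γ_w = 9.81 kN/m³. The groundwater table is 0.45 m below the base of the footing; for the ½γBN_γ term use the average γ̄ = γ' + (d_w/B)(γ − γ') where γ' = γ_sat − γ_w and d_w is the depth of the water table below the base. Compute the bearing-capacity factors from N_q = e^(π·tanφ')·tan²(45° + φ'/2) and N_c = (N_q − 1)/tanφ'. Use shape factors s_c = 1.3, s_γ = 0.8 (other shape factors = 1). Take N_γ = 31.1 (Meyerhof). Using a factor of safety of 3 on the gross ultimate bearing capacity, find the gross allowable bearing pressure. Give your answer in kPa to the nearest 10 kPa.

N_q = e^(π·tan34°)·tan²(62°) = 29.44; N_c = (N_q − 1)/tanφ' = 42.16.
q = γ·D_f = 19.4 × 2.8 = 54.32 kPa.
γ' = 11.79 kN/m³; averaging over the depth B below the base, γ̄ = γ' + (d_w/B)(γ − γ') = 13.592 kN/m³.
c·N_c·s_c = 22 × 42.164 × 1.3 = 1205.9 kPa
q·N_q = 54.32 × 29.44 = 1599.2 kPa
0.5·γ·B·N_γ·s_γ = 0.5 × 13.592 × 1.9 × 31.1 × 0.8 = 321.27 kPa
q_ult = 1205.9 + 1599.2 + 321.27 = 3126.3 kPa.
q_all = 3126.3 / 3 = 1042.1 kPa.

q_all ≈ 1040 kPa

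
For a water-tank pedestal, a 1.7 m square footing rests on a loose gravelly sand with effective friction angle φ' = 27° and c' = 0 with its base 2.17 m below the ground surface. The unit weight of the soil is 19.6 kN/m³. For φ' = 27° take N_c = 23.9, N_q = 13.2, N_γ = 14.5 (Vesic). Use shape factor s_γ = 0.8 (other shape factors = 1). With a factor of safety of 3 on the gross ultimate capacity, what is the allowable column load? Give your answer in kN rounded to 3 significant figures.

q = γ·D_f = 19.6 × 2.17 = 42.532 kPa.
q·N_q = 42.532 × 13.2 = 561.42 kPa
0.5·γ·B·N_γ·s_γ = 0.5 × 19.6 × 1.7 × 14.5 × 0.8 = 193.26 kPa
q_ult = 561.42 + 193.26 = 754.68 kPa.
Gross allowable pressure q_all = 754.68 / 3 = 251.56 kPa.
Footing area = 2.89 m², so allowable column load = 251.56 × 2.89 = 727.01 kN.

P_all ≈ 727 kN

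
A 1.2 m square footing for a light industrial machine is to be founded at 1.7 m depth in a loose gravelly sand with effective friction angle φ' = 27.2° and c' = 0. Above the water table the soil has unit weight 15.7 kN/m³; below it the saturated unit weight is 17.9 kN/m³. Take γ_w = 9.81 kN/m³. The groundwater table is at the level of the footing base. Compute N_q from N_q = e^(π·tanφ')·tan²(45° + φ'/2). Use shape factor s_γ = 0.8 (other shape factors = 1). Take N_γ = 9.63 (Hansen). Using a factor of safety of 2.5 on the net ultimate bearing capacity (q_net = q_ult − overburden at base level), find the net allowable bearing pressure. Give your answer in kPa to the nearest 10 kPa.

N_q = e^(π·tan27.2°)·tan²(58.6°) = 13.49.
Effective surcharge at the founding depth q = γ·D_f = 15.7 × 1.7 = 26.69 kPa.
The water table coincides with the base, so in the self-weight term γ → γ' = 8.09 kN/m³.
q_ult = q·N_q + 0.5·γ·B·N_γ·s_γ
     = 26.69 × 13.488 + 0.5 × 8.09 × 1.2 × 9.63 × 0.8
     = 360.01 + 37.395 = 397.4 kPa.
q_net = 397.4 − 26.69 = 370.71 kPa.
q_all(net) = 370.71 / 2.5 = 148.28 kPa.

q_all(net) ≈ 150 kPa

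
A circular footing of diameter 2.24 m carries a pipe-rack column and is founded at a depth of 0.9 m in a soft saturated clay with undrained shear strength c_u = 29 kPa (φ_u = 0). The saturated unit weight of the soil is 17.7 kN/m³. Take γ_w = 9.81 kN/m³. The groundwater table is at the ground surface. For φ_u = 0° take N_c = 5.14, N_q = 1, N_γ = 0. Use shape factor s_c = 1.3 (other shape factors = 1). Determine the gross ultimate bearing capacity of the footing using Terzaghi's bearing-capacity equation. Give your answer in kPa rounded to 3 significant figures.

q_ult ≈ 201 kPa

With the water table at the surface the whole profile is submerged: γ' = 17.7 − 9.81 = 7.89 kN/m³, so q = γ'·D_f = 7.101 kPa.
q_ult = c·N_c·s_c + q·N_q
     = 29 × 5.14 × 1.3 + 7.101 × 1
     = 193.78 + 7.101 = 200.88 kPa.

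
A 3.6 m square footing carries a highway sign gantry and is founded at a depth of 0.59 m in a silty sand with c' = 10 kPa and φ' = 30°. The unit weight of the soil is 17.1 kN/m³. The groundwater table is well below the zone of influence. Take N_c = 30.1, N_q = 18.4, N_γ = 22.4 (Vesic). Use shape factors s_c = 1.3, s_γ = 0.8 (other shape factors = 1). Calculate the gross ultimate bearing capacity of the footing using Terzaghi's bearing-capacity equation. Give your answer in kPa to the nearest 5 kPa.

q = γ·D_f = 17.1 × 0.59 = 10.089 kPa.
c·N_c·s_c = 10 × 30.1 × 1.3 = 391.3 kPa
q·N_q = 10.089 × 18.4 = 185.64 kPa
0.5·γ·B·N_γ·s_γ = 0.5 × 17.1 × 3.6 × 22.4 × 0.8 = 551.58 kPa
q_ult = 391.3 + 185.64 + 551.58 = 1128.5 kPa.

q_ult ≈ 1130 kPa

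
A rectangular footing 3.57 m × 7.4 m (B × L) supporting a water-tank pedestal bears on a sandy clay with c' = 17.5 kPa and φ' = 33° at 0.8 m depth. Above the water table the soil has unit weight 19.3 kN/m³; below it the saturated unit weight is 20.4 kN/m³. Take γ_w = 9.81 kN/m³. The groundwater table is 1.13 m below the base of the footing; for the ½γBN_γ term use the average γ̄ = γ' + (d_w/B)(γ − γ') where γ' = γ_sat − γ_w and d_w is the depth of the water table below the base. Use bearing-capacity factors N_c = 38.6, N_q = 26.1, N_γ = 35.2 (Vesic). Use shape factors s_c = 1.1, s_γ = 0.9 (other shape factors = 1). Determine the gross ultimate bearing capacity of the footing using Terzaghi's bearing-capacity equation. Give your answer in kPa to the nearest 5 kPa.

q_ult ≈ 1900 kPa

Overburden at base level: q = 19.3 × 0.8 = 15.44 kPa.
The water table is 1.13 m below the base (< B = 3.57 m), so the ½γBN_γ term uses γ̄ = γ' + (d_w/B)(γ − γ') = 10.59 + (1.13/3.57)(19.3 − 10.59) = 13.347 kN/m³.
Cohesion term c·N_c·s_c = 17.5 × 38.6 × 1.1 = 743.05 kPa; surcharge term q·N_q = 15.44 × 26.1 = 402.98 kPa; self-weight term 0.5·γ·B·N_γ·s_γ = 0.5 × 13.347 × 3.57 × 35.2 × 0.9 = 754.75 kPa.
q_ult = 743.05 + 402.98 + 754.75 = 1900.8 kPa.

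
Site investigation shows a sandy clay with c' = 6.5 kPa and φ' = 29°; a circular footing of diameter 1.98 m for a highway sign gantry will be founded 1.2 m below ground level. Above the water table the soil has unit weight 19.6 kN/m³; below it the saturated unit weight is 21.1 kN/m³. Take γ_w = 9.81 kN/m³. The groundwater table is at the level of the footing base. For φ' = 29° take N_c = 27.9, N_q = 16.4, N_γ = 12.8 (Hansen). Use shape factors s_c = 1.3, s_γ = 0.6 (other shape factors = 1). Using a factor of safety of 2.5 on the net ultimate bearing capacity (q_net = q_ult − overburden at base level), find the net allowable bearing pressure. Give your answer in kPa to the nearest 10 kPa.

q_all(net) ≈ 270 kPa

q = γ·D_f = 19.6 × 1.2 = 23.52 kPa.
For the ½γBN_γ term take γ' = 21.1 − 9.81 = 11.29 kN/m³ (soil below base is submerged).
c·N_c·s_c = 6.5 × 27.9 × 1.3 = 235.75 kPa
q·N_q = 23.52 × 16.4 = 385.73 kPa
0.5·γ·B·N_γ·s_γ = 0.5 × 11.29 × 1.98 × 12.8 × 0.6 = 85.84 kPa
q_ult = 235.75 + 385.73 + 85.84 = 707.32 kPa.
q_net = 707.32 − 23.52 = 683.8 kPa.
q_all(net) = 683.8 / 2.5 = 273.52 kPa.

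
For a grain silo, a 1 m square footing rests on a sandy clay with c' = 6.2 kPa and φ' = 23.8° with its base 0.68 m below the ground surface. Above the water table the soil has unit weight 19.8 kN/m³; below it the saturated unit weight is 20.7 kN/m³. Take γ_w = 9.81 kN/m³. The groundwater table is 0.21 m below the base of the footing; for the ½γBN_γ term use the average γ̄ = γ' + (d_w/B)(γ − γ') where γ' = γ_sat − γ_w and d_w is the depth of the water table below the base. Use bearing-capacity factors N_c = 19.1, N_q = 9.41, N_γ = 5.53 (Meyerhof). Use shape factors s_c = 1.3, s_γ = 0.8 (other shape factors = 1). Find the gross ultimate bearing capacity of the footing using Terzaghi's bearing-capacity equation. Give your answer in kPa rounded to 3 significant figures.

q = γ·D_f = 19.8 × 0.68 = 13.464 kPa.
γ' = 10.89 kN/m³; averaging over the depth B below the base, γ̄ = γ' + (d_w/B)(γ − γ') = 12.761 kN/m³.
c·N_c·s_c = 6.2 × 19.1 × 1.3 = 153.95 kPa
q·N_q = 13.464 × 9.41 = 126.7 kPa
0.5·γ·B·N_γ·s_γ = 0.5 × 12.761 × 1 × 5.53 × 0.8 = 28.228 kPa
q_ult = 153.95 + 126.7 + 28.228 = 308.87 kPa.

q_ult ≈ 309 kPa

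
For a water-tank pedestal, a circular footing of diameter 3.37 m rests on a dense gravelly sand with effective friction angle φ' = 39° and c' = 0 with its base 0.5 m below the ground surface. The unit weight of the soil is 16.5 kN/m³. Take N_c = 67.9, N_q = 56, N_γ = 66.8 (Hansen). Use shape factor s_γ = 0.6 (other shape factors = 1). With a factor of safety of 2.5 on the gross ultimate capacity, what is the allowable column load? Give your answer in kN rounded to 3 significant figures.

q = γ·D_f = 16.5 × 0.5 = 8.25 kPa.
q·N_q = 8.25 × 56 = 462 kPa
0.5·γ·B·N_γ·s_γ = 0.5 × 16.5 × 3.37 × 66.8 × 0.6 = 1114.3 kPa
q_ult = 462 + 1114.3 = 1576.3 kPa.
Gross allowable pressure q_all = 1576.3 / 2.5 = 630.53 kPa.
Footing area = 8.9197 m², so allowable column load = 630.53 × 8.9197 = 5624.1 kN.

P_all ≈ 5620 kN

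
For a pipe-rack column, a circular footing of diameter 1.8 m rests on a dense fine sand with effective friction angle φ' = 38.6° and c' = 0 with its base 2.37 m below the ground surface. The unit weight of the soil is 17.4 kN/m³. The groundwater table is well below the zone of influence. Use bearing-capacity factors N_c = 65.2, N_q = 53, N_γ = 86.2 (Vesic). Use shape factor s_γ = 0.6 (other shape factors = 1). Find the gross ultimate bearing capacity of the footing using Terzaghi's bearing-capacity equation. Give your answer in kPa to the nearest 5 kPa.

q = γ·D_f = 17.4 × 2.37 = 41.238 kPa.
q·N_q = 41.238 × 53 = 2185.6 kPa
0.5·γ·B·N_γ·s_γ = 0.5 × 17.4 × 1.8 × 86.2 × 0.6 = 809.94 kPa
q_ult = 2185.6 + 809.94 = 2995.5 kPa.

q_ult ≈ 2995 kPa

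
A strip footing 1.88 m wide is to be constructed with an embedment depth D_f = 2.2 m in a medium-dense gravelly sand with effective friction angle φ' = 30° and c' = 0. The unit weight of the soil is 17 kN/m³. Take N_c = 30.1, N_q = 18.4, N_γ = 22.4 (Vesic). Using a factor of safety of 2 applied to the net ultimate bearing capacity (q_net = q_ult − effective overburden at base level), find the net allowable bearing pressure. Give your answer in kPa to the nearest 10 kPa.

q_all(net) ≈ 500 kPa

Effective surcharge at the founding depth q = γ·D_f = 17 × 2.2 = 37.4 kPa.
q_ult = q·N_q + 0.5·γ·B·N_γ
     = 37.4 × 18.4 + 0.5 × 17 × 1.88 × 22.4
     = 688.16 + 357.95 = 1046.1 kPa.
Net ultimate: q_net = 1046.1 − 37.4 = 1008.7 kPa.
q_all(net) = 1008.7 / 2 = 504.36 kPa.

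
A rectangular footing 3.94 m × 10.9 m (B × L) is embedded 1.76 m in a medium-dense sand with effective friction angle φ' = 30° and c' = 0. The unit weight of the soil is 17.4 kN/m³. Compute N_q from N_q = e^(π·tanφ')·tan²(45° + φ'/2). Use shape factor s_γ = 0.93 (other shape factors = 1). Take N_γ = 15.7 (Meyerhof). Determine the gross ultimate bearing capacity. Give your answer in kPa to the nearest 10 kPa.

q_ult ≈ 1060 kPa

tan30° = 0.5774, so N_q = e^(π×0.5774)·tan²(60°) = 6.134 × 3.0 = 18.4.
Effective surcharge at the founding depth q = γ·D_f = 17.4 × 1.76 = 30.624 kPa.
q_ult = q·N_q + 0.5·γ·B·N_γ·s_γ
     = 30.624 × 18.401 + 0.5 × 17.4 × 3.94 × 15.7 × 0.93
     = 563.52 + 500.49 = 1064 kPa.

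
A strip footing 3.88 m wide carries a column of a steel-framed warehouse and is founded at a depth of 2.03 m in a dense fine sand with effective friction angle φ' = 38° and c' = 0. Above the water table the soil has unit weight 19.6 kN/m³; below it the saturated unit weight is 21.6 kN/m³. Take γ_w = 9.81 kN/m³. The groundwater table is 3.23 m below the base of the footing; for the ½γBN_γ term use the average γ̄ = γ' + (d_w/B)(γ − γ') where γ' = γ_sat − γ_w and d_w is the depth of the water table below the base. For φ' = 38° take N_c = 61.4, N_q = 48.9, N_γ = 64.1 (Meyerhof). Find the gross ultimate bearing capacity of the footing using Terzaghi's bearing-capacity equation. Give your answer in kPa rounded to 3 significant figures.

q = γ·D_f = 19.6 × 2.03 = 39.788 kPa.
γ' = 11.79 kN/m³; averaging over the depth B below the base, γ̄ = γ' + (d_w/B)(γ − γ') = 18.292 kN/m³.
q·N_q = 39.788 × 48.9 = 1945.6 kPa
0.5·γ·B·N_γ = 0.5 × 18.292 × 3.88 × 64.1 = 2274.6 kPa
q_ult = 1945.6 + 2274.6 = 4220.3 kPa.

q_ult ≈ 4220 kPa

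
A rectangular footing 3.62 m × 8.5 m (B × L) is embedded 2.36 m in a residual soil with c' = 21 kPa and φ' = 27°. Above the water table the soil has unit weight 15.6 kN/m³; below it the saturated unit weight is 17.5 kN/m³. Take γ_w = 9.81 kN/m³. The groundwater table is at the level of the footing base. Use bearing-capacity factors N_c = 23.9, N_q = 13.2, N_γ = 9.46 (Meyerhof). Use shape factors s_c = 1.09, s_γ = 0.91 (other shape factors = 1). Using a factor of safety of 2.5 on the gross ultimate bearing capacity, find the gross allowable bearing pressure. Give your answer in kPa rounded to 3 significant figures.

Effective surcharge at the founding depth q = γ·D_f = 15.6 × 2.36 = 36.816 kPa.
The water table coincides with the base, so in the self-weight term γ → γ' = 7.69 kN/m³.
q_ult = c·N_c·s_c + q·N_q + 0.5·γ·B·N_γ·s_γ
     = 21 × 23.9 × 1.09 + 36.816 × 13.2 + 0.5 × 7.69 × 3.62 × 9.46 × 0.91
     = 547.07 + 485.97 + 119.82 = 1152.9 kPa.
q_all = 1152.9 / 2.5 = 461.15 kPa.

q_all ≈ 461 kPa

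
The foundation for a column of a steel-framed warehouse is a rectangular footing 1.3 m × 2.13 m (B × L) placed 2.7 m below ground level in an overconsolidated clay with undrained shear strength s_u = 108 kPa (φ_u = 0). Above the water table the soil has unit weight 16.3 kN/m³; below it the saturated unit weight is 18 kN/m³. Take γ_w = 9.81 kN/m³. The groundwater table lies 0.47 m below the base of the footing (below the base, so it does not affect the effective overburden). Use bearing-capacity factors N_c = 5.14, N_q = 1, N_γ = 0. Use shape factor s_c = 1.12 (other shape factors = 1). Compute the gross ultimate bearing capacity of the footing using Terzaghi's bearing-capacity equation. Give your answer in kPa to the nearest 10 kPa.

q_ult ≈ 670 kPa

Effective surcharge at the founding depth q = γ·D_f = 16.3 × 2.7 = 44.01 kPa.
q_ult = c·N_c·s_c + q·N_q
     = 108 × 5.14 × 1.12 + 44.01 × 1
     = 621.73 + 44.01 = 665.74 kPa.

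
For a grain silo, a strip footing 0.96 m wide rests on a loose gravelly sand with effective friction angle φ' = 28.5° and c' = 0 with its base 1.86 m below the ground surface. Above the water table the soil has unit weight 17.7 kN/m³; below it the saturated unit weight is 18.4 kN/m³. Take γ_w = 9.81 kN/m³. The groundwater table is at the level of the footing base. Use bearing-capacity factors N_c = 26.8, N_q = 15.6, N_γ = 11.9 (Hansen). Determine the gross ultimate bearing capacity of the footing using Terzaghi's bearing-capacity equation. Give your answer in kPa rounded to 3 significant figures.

q_ult ≈ 563 kPa

q = γ·D_f = 17.7 × 1.86 = 32.922 kPa.
For the ½γBN_γ term take γ' = 18.4 − 9.81 = 8.59 kN/m³ (soil below base is submerged).
q·N_q = 32.922 × 15.6 = 513.58 kPa
0.5·γ·B·N_γ = 0.5 × 8.59 × 0.96 × 11.9 = 49.066 kPa
q_ult = 513.58 + 49.066 = 562.65 kPa.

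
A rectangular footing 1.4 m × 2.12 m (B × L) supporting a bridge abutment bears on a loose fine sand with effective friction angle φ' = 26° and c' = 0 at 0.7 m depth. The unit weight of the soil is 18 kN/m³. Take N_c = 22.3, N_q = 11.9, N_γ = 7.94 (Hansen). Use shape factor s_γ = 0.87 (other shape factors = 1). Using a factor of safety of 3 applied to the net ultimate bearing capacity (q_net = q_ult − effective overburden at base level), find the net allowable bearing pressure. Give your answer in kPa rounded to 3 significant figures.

Overburden at base level: q = 18 × 0.7 = 12.6 kPa.
Surcharge term q·N_q = 12.6 × 11.9 = 149.94 kPa; self-weight term 0.5·γ·B·N_γ·s_γ = 0.5 × 18 × 1.4 × 7.94 × 0.87 = 87.038 kPa.
q_ult = 149.94 + 87.038 = 236.98 kPa.
Net ultimate: q_net = 236.98 − 12.6 = 224.38 kPa.
q_all(net) = 224.38 / 3 = 74.793 kPa.

q_all(net) ≈ 74.8 kPa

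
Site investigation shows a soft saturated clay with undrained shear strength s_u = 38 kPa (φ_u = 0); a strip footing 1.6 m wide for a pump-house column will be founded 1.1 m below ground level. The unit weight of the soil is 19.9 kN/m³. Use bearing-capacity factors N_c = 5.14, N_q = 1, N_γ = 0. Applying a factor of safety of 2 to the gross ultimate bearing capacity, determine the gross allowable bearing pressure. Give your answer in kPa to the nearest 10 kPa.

q_all ≈ 110 kPa

Overburden at base level: q = 19.9 × 1.1 = 21.89 kPa.
Cohesion term c·N_c = 38 × 5.14 = 195.32 kPa; surcharge term q·N_q = 21.89 × 1 = 21.89 kPa.
q_ult = 195.32 + 21.89 = 217.21 kPa.
q_all = q_ult / FS = 217.21 / 2 = 108.6 kPa.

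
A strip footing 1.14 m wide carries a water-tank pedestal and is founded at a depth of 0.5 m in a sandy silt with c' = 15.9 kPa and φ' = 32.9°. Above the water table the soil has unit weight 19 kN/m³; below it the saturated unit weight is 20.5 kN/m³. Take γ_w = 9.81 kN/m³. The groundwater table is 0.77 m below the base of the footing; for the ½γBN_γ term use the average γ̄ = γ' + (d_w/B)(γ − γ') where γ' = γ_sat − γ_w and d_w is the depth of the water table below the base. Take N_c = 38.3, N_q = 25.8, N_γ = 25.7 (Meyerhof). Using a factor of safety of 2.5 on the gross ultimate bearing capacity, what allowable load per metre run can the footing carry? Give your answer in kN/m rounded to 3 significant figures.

Effective surcharge at the founding depth q = γ·D_f = 19 × 0.5 = 9.5 kPa.
With d_w = 0.77 m < B, γ̄ = 10.69 + (0.77/1.14) × (19 − 10.69) = 16.303 kN/m³.
q_ult = c·N_c + q·N_q + 0.5·γ·B·N_γ
     = 15.9 × 38.3 + 9.5 × 25.8 + 0.5 × 16.303 × 1.14 × 25.7
     = 608.97 + 245.1 + 238.82 = 1092.9 kPa.
Gross allowable pressure q_all = 1092.9 / 2.5 = 437.16 kPa.
Allowable wall load = q_all × B = 437.16 × 1.14 = 498.36 kN per metre run.

≈ 498 kN/m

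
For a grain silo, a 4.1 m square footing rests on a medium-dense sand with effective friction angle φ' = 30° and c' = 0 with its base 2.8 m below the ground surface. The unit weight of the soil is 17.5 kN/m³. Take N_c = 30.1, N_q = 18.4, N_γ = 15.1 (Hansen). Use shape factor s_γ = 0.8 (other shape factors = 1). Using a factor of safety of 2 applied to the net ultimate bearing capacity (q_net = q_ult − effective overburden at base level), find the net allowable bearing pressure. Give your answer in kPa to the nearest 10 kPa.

Effective surcharge at the founding depth q = γ·D_f = 17.5 × 2.8 = 49 kPa.
q_ult = q·N_q + 0.5·γ·B·N_γ·s_γ
     = 49 × 18.4 + 0.5 × 17.5 × 4.1 × 15.1 × 0.8
     = 901.6 + 433.37 = 1335 kPa.
Net ultimate: q_net = 1335 − 49 = 1286 kPa.
q_all(net) = 1286 / 2 = 642.98 kPa.

q_all(net) ≈ 640 kPa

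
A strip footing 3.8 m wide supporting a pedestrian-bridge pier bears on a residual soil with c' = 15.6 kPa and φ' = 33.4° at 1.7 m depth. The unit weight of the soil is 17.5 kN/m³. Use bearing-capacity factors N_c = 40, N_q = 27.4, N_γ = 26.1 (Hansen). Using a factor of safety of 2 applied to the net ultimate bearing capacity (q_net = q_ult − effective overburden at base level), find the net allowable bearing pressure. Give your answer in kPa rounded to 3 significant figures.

q_all(net) ≈ 1140 kPa

q = γ·D_f = 17.5 × 1.7 = 29.75 kPa.
c·N_c = 15.6 × 40 = 624 kPa
q·N_q = 29.75 × 27.4 = 815.15 kPa
0.5·γ·B·N_γ = 0.5 × 17.5 × 3.8 × 26.1 = 867.83 kPa
q_ult = 624 + 815.15 + 867.83 = 2307 kPa.
Net ultimate: q_net = 2307 − 29.75 = 2277.2 kPa.
q_all(net) = 2277.2 / 2 = 1138.6 kPa.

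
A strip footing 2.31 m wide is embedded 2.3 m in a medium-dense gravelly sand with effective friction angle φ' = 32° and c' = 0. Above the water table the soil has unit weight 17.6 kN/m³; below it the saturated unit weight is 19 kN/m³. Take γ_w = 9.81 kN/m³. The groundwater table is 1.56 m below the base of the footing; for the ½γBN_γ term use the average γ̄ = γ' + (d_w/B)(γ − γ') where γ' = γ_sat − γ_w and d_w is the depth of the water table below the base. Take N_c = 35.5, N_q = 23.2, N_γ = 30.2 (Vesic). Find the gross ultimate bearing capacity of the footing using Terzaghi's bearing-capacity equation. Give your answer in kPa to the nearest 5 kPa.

q_ult ≈ 1460 kPa

q = γ·D_f = 17.6 × 2.3 = 40.48 kPa.
γ' = 9.19 kN/m³; averaging over the depth B below the base, γ̄ = γ' + (d_w/B)(γ − γ') = 14.869 kN/m³.
q·N_q = 40.48 × 23.2 = 939.14 kPa
0.5·γ·B·N_γ = 0.5 × 14.869 × 2.31 × 30.2 = 518.66 kPa
q_ult = 939.14 + 518.66 = 1457.8 kPa.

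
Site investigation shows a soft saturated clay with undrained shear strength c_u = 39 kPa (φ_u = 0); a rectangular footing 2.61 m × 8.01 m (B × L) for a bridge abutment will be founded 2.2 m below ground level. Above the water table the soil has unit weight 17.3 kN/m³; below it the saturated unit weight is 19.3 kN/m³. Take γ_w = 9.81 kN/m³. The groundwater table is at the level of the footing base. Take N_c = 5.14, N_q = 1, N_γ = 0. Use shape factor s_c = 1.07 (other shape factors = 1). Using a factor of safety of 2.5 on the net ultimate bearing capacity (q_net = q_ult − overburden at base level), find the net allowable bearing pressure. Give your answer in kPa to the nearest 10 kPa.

Overburden at base level: q = 17.3 × 2.2 = 38.06 kPa.
Cohesion term c·N_c·s_c = 39 × 5.14 × 1.07 = 214.49 kPa; surcharge term q·N_q = 38.06 × 1 = 38.06 kPa.
q_ult = 214.49 + 38.06 = 252.55 kPa.
q_net = 252.55 − 38.06 = 214.49 kPa.
q_all(net) = 214.49 / 2.5 = 85.797 kPa.

q_all(net) ≈ 90 kPa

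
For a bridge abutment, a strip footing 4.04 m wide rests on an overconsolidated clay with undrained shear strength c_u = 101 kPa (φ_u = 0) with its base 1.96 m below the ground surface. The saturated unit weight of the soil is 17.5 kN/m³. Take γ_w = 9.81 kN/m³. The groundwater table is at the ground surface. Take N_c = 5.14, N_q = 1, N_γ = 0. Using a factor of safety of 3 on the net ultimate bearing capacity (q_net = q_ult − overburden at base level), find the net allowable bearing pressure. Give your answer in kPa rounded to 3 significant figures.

Water table at ground surface, so effective unit weight γ' = 17.5 − 9.81 = 7.69 kN/m³ is used throughout; overburden q = 7.69 × 1.96 = 15.072 kPa.
Cohesion term c·N_c = 101 × 5.14 = 519.14 kPa; surcharge term q·N_q = 15.072 × 1 = 15.072 kPa.
q_ult = 519.14 + 15.072 = 534.21 kPa.
q_net = 534.21 − 15.072 = 519.14 kPa.
q_all(net) = 519.14 / 3 = 173.05 kPa.

q_all(net) ≈ 173 kPa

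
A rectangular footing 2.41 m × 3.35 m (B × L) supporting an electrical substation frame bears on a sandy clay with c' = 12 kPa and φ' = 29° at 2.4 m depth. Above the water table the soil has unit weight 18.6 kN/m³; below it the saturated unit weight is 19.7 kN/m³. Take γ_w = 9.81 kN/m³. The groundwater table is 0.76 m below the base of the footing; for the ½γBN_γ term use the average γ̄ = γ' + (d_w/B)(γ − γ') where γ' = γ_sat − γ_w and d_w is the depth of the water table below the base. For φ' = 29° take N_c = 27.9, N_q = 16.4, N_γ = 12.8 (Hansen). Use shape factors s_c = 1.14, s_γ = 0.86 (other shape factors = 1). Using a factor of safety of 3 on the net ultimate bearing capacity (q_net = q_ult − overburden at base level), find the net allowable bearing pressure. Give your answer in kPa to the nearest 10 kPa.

Effective surcharge at the founding depth q = γ·D_f = 18.6 × 2.4 = 44.64 kPa.
With d_w = 0.76 m < B, γ̄ = 9.89 + (0.76/2.41) × (18.6 − 9.89) = 12.637 kN/m³.
q_ult = c·N_c·s_c + q·N_q + 0.5·γ·B·N_γ·s_γ
     = 12 × 27.9 × 1.14 + 44.64 × 16.4 + 0.5 × 12.637 × 2.41 × 12.8 × 0.86
     = 381.67 + 732.1 + 167.62 = 1281.4 kPa.
q_net = 1281.4 − 44.64 = 1236.7 kPa.
q_all(net) = 1236.7 / 3 = 412.25 kPa.

q_all(net) ≈ 410 kPa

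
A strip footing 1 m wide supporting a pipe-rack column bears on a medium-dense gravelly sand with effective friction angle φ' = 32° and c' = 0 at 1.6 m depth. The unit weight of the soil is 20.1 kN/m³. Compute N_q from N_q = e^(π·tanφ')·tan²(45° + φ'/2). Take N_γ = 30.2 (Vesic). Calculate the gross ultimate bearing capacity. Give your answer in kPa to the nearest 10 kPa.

tan32° = 0.6249, so N_q = e^(π×0.6249)·tan²(61°) = 7.121 × 3.255 = 23.18.
q = γ·D_f = 20.1 × 1.6 = 32.16 kPa.
q·N_q = 32.16 × 23.177 = 745.37 kPa
0.5·γ·B·N_γ = 0.5 × 20.1 × 1 × 30.2 = 303.51 kPa
q_ult = 745.37 + 303.51 = 1048.9 kPa.

q_ult ≈ 1050 kPa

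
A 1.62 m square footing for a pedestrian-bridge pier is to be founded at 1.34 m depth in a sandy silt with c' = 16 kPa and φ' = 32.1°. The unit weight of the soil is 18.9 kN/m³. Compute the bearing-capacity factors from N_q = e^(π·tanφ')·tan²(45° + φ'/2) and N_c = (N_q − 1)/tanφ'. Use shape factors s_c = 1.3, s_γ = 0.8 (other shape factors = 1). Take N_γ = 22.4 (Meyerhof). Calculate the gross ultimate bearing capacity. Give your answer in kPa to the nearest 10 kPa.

tan32.1° = 0.6273, so N_q = e^(π×0.6273)·tan²(61.05°) = 7.176 × 3.268 = 23.45.
N_c = (23.45 − 1)/tan32.1° = 35.79.
q = γ·D_f = 18.9 × 1.34 = 25.326 kPa.
c·N_c·s_c = 16 × 35.79 × 1.3 = 744.42 kPa
q·N_q = 25.326 × 23.451 = 593.91 kPa
0.5·γ·B·N_γ·s_γ = 0.5 × 18.9 × 1.62 × 22.4 × 0.8 = 274.34 kPa
q_ult = 744.42 + 593.91 + 274.34 = 1612.7 kPa.

q_ult ≈ 1610 kPa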